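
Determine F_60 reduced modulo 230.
190

Matrix identity: Q^n = [[F_(n+1), F_n], [F_n, F_(n-1)]] with Q = [[1,1],[1,0]].
n = 60 = 111100₂. Square-and-multiply, entries mod 230:
Q^1 = [[1,1],[1,0]]
Q^3 = (Q^1)²·Q = [[3,2],[2,1]]
Q^7 = (Q^3)²·Q = [[21,13],[13,8]]
Q^15 = (Q^7)²·Q = [[67,150],[150,147]]
Q^30 = (Q^15)² = [[79,130],[130,179]]
Q^60 = (Q^30)² = [[141,190],[190,181]]
F_60 mod 230 = Q^60[0][1] = 190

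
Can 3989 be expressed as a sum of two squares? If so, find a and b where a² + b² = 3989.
25² + 58² (a=25, b=58)

Factorization: 3989 = 3989
By Fermat: n is sum of two squares iff every prime p ≡ 3 (mod 4) appears to even power.
All primes ≡ 3 (mod 4) appear to even power.
Search a = 0, 1, 2, … for 3989 - a² a perfect square: first hit at a = 25: 3989 - 625 = 3364 = 58².
3989 = 25² + 58² = 625 + 3364 ✓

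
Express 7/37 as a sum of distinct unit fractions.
1/6 + 1/45 + 1/3330

Greedy algorithm:
7/37: ceiling(37/7) = 6, use 1/6
5/222: ceiling(222/5) = 45, use 1/45
1/3330: ceiling(3330/1) = 3330, use 1/3330
Result: 7/37 = 1/6 + 1/45 + 1/3330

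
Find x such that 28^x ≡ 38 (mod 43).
26

Baby-step giant-step with step n = ⌈√43⌉ = 7.
Baby steps 28^j mod 43 (j:value) for j=0..6: 0:1, 1:28, 2:10, 3:22, 4:14, 5:5, 6:11.
Giant-step multiplier: 28^(-7) ≡ 28^(42-7) = 28^35 ≡ 37 (mod 43).
Giant steps γ_i = 38·37^i mod 43: γ_0=38, γ_1=30, γ_2=35, γ_3=5 (in table at j=5).
x = i·n + j = 3·7 + 5 = 26.
Check: 28^26 ≡ 38 (mod 43).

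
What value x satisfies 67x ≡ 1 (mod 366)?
295

gcd(67, 366) = 1, so the inverse exists.
Extended Euclidean algorithm on (366, 67):
366 = 5 × 67 + 31  ⟹  31 = (1)·366 + (-5)·67
67 = 2 × 31 + 5  ⟹  5 = (-2)·366 + (11)·67
31 = 6 × 5 + 1  ⟹  1 = (13)·366 + (-71)·67
So (-71)·67 ≡ 1 (mod 366), i.e. 67^(-1) ≡ -71 ≡ 295 (mod 366).
Check: 67 × 295 = 19765 ≡ 1 (mod 366)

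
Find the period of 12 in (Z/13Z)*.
2

13 is prime, so ord(12) divides φ(13) = 12.
Divisors of 12: 1, 2, 3, 4, 6, 12.
Repeated squaring: 12^1 ≡ 12, 12^2 ≡ 1, 12^4 ≡ 1, 12^8 ≡ 1 (mod 13).
Test 12^d mod 13 for each divisor d in increasing order:
12^1 ≡ 12
12^2 ≡ 1  ← first divisor giving 1
The order is 2.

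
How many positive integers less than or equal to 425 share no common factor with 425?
320

425 = 5^2 × 17
φ(n) = n × ∏(1 - 1/p) for each prime p dividing n
φ(425) = 425 × (1 - 1/5) × (1 - 1/17) = 320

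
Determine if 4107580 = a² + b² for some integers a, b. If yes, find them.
Not possible

Factorization: 4107580 = 2^2 × 5 × 59^3
By Fermat: n is sum of two squares iff every prime p ≡ 3 (mod 4) appears to even power.
Prime(s) ≡ 3 (mod 4) with odd exponent: [(59, 3)]
Therefore 4107580 cannot be expressed as a² + b².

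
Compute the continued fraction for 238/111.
[2; 6, 1, 15]

Euclidean algorithm steps:
238 = 2 × 111 + 16
111 = 6 × 16 + 15
16 = 1 × 15 + 1
15 = 15 × 1 + 0
Continued fraction: [2; 6, 1, 15]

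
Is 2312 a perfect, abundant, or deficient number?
deficient

Proper divisors of 2312: sum = 1 + 2 + 4 + 8 + 17 + 34 + 68 + 136 + 289 + 578 + 1156 = 2293
Since 2293 < 2312, 2312 is deficient.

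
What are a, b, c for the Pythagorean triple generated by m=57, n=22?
(2765, 2508, 3733)

Euclid's formula: a = m² - n², b = 2mn, c = m² + n²
m = 57, n = 22
a = 57² - 22² = 3249 - 484 = 2765
b = 2 × 57 × 22 = 2508
c = 57² + 22² = 3249 + 484 = 3733
Verification: 2765² + 2508² = 7645225 + 6290064 = 13935289 = 3733² ✓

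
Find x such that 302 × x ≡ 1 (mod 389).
76

gcd(302, 389) = 1, so the inverse exists.
Extended Euclidean algorithm on (389, 302):
389 = 1 × 302 + 87  ⟹  87 = (1)·389 + (-1)·302
302 = 3 × 87 + 41  ⟹  41 = (-3)·389 + (4)·302
87 = 2 × 41 + 5  ⟹  5 = (7)·389 + (-9)·302
41 = 8 × 5 + 1  ⟹  1 = (-59)·389 + (76)·302
So (76)·302 ≡ 1 (mod 389), i.e. 302^(-1) ≡ 76 (mod 389).
Check: 302 × 76 = 22952 ≡ 1 (mod 389)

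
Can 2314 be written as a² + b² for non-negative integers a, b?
17² + 45² (a=17, b=45)

Factorization: 2314 = 2 × 13 × 89
By Fermat: n is sum of two squares iff every prime p ≡ 3 (mod 4) appears to even power.
All primes ≡ 3 (mod 4) appear to even power.
Search a = 0, 1, 2, … for 2314 - a² a perfect square: first hit at a = 17: 2314 - 289 = 2025 = 45².
2314 = 17² + 45² = 289 + 2025 ✓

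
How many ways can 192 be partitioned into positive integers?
1987276856363

p(n) counts ways to write n as a sum of positive integers (order ignored).
Euler's pentagonal recurrence: p(k) = p(k-1) + p(k-2) - p(k-5) - p(k-7) + p(k-12) + p(k-15) - ... (offsets j(3j∓1)/2, signs ++--, p(0)=1, p(<0)=0).
DP table for k = 0..191: p(0)=1, p(1)=1, p(2)=2, p(3)=3, p(4)=5, p(5)=7, p(6)=11, p(7)=15, p(8)=22, p(9)=30, p(10)=42, p(11)=56, p(12)=77, p(13)=101, p(14)=135, p(15)=176, p(16)=231, p(17)=297, p(18)=385, p(19)=490, p(20)=627, p(21)=792, p(22)=1002, p(23)=1255, p(24)=1575, p(25)=1958, p(26)=2436, p(27)=3010, p(28)=3718, p(29)=4565, p(30)=5604, p(31)=6842, p(32)=8349, p(33)=10143, p(34)=12310, p(35)=14883, p(36)=17977, p(37)=21637, p(38)=26015, p(39)=31185, p(40)=37338, p(41)=44583, p(42)=53174, p(43)=63261, p(44)=75175, p(45)=89134, p(46)=105558, p(47)=124754, p(48)=147273, p(49)=173525, p(50)=204226, p(51)=239943, p(52)=281589, p(53)=329931, p(54)=386155, p(55)=451276, p(56)=526823, p(57)=614154, p(58)=715220, p(59)=831820, p(60)=966467, p(61)=1121505, p(62)=1300156, p(63)=1505499, p(64)=1741630, p(65)=2012558, p(66)=2323520, p(67)=2679689, p(68)=3087735, p(69)=3554345, p(70)=4087968, p(71)=4697205, p(72)=5392783, p(73)=6185689, p(74)=7089500, p(75)=8118264, p(76)=9289091, p(77)=10619863, p(78)=12132164, p(79)=13848650, p(80)=15796476, p(81)=18004327, p(82)=20506255, p(83)=23338469, p(84)=26543660, p(85)=30167357, p(86)=34262962, p(87)=38887673, p(88)=44108109, p(89)=49995925, p(90)=56634173, p(91)=64112359, p(92)=72533807, p(93)=82010177, p(94)=92669720, p(95)=104651419, p(96)=118114304, p(97)=133230930, p(98)=150198136, p(99)=169229875, p(100)=190569292, p(101)=214481126, p(102)=241265379, p(103)=271248950, p(104)=304801365, p(105)=342325709, p(106)=384276336, p(107)=431149389, p(108)=483502844, p(109)=541946240, p(110)=607163746, p(111)=679903203, p(112)=761002156, p(113)=851376628, p(114)=952050665, p(115)=1064144451, p(116)=1188908248, p(117)=1327710076, p(118)=1482074143, p(119)=1653668665, p(120)=1844349560, p(121)=2056148051, p(122)=2291320912, p(123)=2552338241, p(124)=2841940500, p(125)=3163127352, p(126)=3519222692, p(127)=3913864295, p(128)=4351078600, p(129)=4835271870, p(130)=5371315400, p(131)=5964539504, p(132)=6620830889, p(133)=7346629512, p(134)=8149040695, p(135)=9035836076, p(136)=10015581680, p(137)=11097645016, p(138)=12292341831, p(139)=13610949895, p(140)=15065878135, p(141)=16670689208, p(142)=18440293320, p(143)=20390982757, p(144)=22540654445, p(145)=24908858009, p(146)=27517052599, p(147)=30388671978, p(148)=33549419497, p(149)=37027355200, p(150)=40853235313, p(151)=45060624582, p(152)=49686288421, p(153)=54770336324, p(154)=60356673280, p(155)=66493182097, p(156)=73232243759, p(157)=80630964769, p(158)=88751778802, p(159)=97662728555, p(160)=107438159466, p(161)=118159068427, p(162)=129913904637, p(163)=142798995930, p(164)=156919475295, p(165)=172389800255, p(166)=189334822579, p(167)=207890420102, p(168)=228204732751, p(169)=250438925115, p(170)=274768617130, p(171)=301384802048, p(172)=330495499613, p(173)=362326859895, p(174)=397125074750, p(175)=435157697830, p(176)=476715857290, p(177)=522115831195, p(178)=571701605655, p(179)=625846753120, p(180)=684957390936, p(181)=749474411781, p(182)=819876908323, p(183)=896684817527, p(184)=980462880430, p(185)=1071823774337, p(186)=1171432692373, p(187)=1280011042268, p(188)=1398341745571, p(189)=1527273599625, p(190)=1667727404093, p(191)=1820701100652.
Final step: p(192) = p(191) + p(190) - p(187) - p(185) + p(180) + p(177) - p(170) - p(166) + p(157) + p(152) - p(141) - p(135) + p(122) + p(115) - p(100) - p(92) + p(75) + p(66) - p(47) - p(37) + p(16) + p(5)
= 1820701100652 + 1667727404093 - 1280011042268 - 1071823774337 + 684957390936 + 522115831195 - 274768617130 - 189334822579 + 80630964769 + 49686288421 - 16670689208 - 9035836076 + 2291320912 + 1064144451 - 190569292 - 72533807 + 8118264 + 2323520 - 124754 - 21637 + 231 + 7
= 1987276856363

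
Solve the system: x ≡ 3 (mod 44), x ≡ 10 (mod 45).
1675

Using Chinese Remainder Theorem:
M = 44 × 45 = 1980
M1 = 45, M2 = 44
y1 = 45^(-1) mod 44 = 1
y2 = 44^(-1) mod 45 = 44
x = (3×45×1 + 10×44×44) mod 1980 = 1675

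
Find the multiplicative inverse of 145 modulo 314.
13

gcd(145, 314) = 1, so the inverse exists.
Extended Euclidean algorithm on (314, 145):
314 = 2 × 145 + 24  ⟹  24 = (1)·314 + (-2)·145
145 = 6 × 24 + 1  ⟹  1 = (-6)·314 + (13)·145
So (13)·145 ≡ 1 (mod 314), i.e. 145^(-1) ≡ 13 (mod 314).
Check: 145 × 13 = 1885 ≡ 1 (mod 314)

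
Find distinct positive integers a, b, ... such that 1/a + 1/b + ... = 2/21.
1/11 + 1/231

Greedy algorithm:
2/21: ceiling(21/2) = 11, use 1/11
1/231: ceiling(231/1) = 231, use 1/231
Result: 2/21 = 1/11 + 1/231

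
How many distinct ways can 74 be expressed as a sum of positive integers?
7089500

p(n) counts ways to write n as a sum of positive integers (order ignored).
Euler's pentagonal recurrence: p(k) = p(k-1) + p(k-2) - p(k-5) - p(k-7) + p(k-12) + p(k-15) - ... (offsets j(3j∓1)/2, signs ++--, p(0)=1, p(<0)=0).
DP table for k = 0..73: p(0)=1, p(1)=1, p(2)=2, p(3)=3, p(4)=5, p(5)=7, p(6)=11, p(7)=15, p(8)=22, p(9)=30, p(10)=42, p(11)=56, p(12)=77, p(13)=101, p(14)=135, p(15)=176, p(16)=231, p(17)=297, p(18)=385, p(19)=490, p(20)=627, p(21)=792, p(22)=1002, p(23)=1255, p(24)=1575, p(25)=1958, p(26)=2436, p(27)=3010, p(28)=3718, p(29)=4565, p(30)=5604, p(31)=6842, p(32)=8349, p(33)=10143, p(34)=12310, p(35)=14883, p(36)=17977, p(37)=21637, p(38)=26015, p(39)=31185, p(40)=37338, p(41)=44583, p(42)=53174, p(43)=63261, p(44)=75175, p(45)=89134, p(46)=105558, p(47)=124754, p(48)=147273, p(49)=173525, p(50)=204226, p(51)=239943, p(52)=281589, p(53)=329931, p(54)=386155, p(55)=451276, p(56)=526823, p(57)=614154, p(58)=715220, p(59)=831820, p(60)=966467, p(61)=1121505, p(62)=1300156, p(63)=1505499, p(64)=1741630, p(65)=2012558, p(66)=2323520, p(67)=2679689, p(68)=3087735, p(69)=3554345, p(70)=4087968, p(71)=4697205, p(72)=5392783, p(73)=6185689.
Final step: p(74) = p(73) + p(72) - p(69) - p(67) + p(62) + p(59) - p(52) - p(48) + p(39) + p(34) - p(23) - p(17) + p(4)
= 6185689 + 5392783 - 3554345 - 2679689 + 1300156 + 831820 - 281589 - 147273 + 31185 + 12310 - 1255 - 297 + 5
= 7089500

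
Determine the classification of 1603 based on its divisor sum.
deficient

Proper divisors of 1603: sum = 1 + 7 + 229 = 237
Since 237 < 1603, 1603 is deficient.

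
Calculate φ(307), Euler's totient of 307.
306

307 = 307
φ(n) = n × ∏(1 - 1/p) for each prime p dividing n
φ(307) = 307 × (1 - 1/307) = 306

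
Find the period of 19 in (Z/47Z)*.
46

47 is prime, so ord(19) divides φ(47) = 46.
Divisors of 46: 1, 2, 23, 46.
Repeated squaring: 19^1 ≡ 19, 19^2 ≡ 32, 19^4 ≡ 37, 19^8 ≡ 6, 19^16 ≡ 36, 19^32 ≡ 27 (mod 47).
Test 19^d mod 47 for each divisor d in increasing order:
19^1 ≡ 19
19^2 ≡ 32
19^23 = 19^16·19^4·19^2·19^1 ≡ 46
19^46 = 19^32·19^8·19^4·19^2 ≡ 1  ← first divisor giving 1
The order is 46.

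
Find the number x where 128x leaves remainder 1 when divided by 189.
158

gcd(128, 189) = 1, so the inverse exists.
Extended Euclidean algorithm on (189, 128):
189 = 1 × 128 + 61  ⟹  61 = (1)·189 + (-1)·128
128 = 2 × 61 + 6  ⟹  6 = (-2)·189 + (3)·128
61 = 10 × 6 + 1  ⟹  1 = (21)·189 + (-31)·128
So (-31)·128 ≡ 1 (mod 189), i.e. 128^(-1) ≡ -31 ≡ 158 (mod 189).
Check: 128 × 158 = 20224 ≡ 1 (mod 189)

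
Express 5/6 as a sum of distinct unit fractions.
1/2 + 1/3

Greedy algorithm:
5/6: ceiling(6/5) = 2, use 1/2
1/3: ceiling(3/1) = 3, use 1/3
Result: 5/6 = 1/2 + 1/3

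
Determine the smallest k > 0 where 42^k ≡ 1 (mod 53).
13

53 is prime, so ord(42) divides φ(53) = 52.
Divisors of 52: 1, 2, 4, 13, 26, 52.
Repeated squaring: 42^1 ≡ 42, 42^2 ≡ 15, 42^4 ≡ 13, 42^8 ≡ 10, 42^16 ≡ 47, 42^32 ≡ 36 (mod 53).
Test 42^d mod 53 for each divisor d in increasing order:
42^1 ≡ 42
42^2 ≡ 15
42^4 ≡ 13
42^13 = 42^8·42^4·42^1 ≡ 1  ← first divisor giving 1
The order is 13.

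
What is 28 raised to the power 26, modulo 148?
144

Repeated squaring. Binary of 26 = 11010.
28^1 ≡ 28 (mod 148); 28^2 ≡ 44 (mod 148); 28^4 ≡ 12 (mod 148); 28^8 ≡ 144 (mod 148); 28^16 ≡ 16 (mod 148)
28^26 = 28^2 × 28^8 × 28^16 ≡ 144 (mod 148)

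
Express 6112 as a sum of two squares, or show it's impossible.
Not possible

Factorization: 6112 = 2^5 × 191
By Fermat: n is sum of two squares iff every prime p ≡ 3 (mod 4) appears to even power.
Prime(s) ≡ 3 (mod 4) with odd exponent: [(191, 1)]
Therefore 6112 cannot be expressed as a² + b².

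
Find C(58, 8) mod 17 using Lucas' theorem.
0

Using Lucas' theorem:
Write n=58 and k=8 in base 17:
n in base 17: [3, 7]
k in base 17: [0, 8]
C(58,8) mod 17 = ∏ C(n_i, k_i) mod 17
Digit binomials (mod 17): C(3,0) = 1; C(7,8) = 0 (k_i > n_i)
Product: 1 × 0 = 0 ≡ 0 (mod 17)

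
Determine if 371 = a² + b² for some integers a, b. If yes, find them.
Not possible

Factorization: 371 = 7 × 53
By Fermat: n is sum of two squares iff every prime p ≡ 3 (mod 4) appears to even power.
Prime(s) ≡ 3 (mod 4) with odd exponent: [(7, 1)]
Therefore 371 cannot be expressed as a² + b².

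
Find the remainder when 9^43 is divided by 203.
9

Repeated squaring. Binary of 43 = 101011.
9^1 ≡ 9 (mod 203); 9^2 ≡ 81 (mod 203); 9^4 ≡ 65 (mod 203); 9^8 ≡ 165 (mod 203); 9^16 ≡ 23 (mod 203); 9^32 ≡ 123 (mod 203)
9^43 = 9^1 × 9^2 × 9^8 × 9^32 ≡ 9 (mod 203)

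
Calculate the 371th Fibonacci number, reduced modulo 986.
361

Matrix identity: Q^n = [[F_(n+1), F_n], [F_n, F_(n-1)]] with Q = [[1,1],[1,0]].
n = 371 = 101110011₂. Square-and-multiply, entries mod 986:
Q^1 = [[1,1],[1,0]]
Q^2 = (Q^1)² = [[2,1],[1,1]]
Q^5 = (Q^2)²·Q = [[8,5],[5,3]]
Q^11 = (Q^5)²·Q = [[144,89],[89,55]]
Q^23 = (Q^11)²·Q = [[26,63],[63,949]]
Q^46 = (Q^23)² = [[701,293],[293,408]]
Q^92 = (Q^46)² = [[440,543],[543,883]]
Q^185 = (Q^92)²·Q = [[960,379],[379,581]]
Q^371 = (Q^185)²·Q = [[688,361],[361,327]]
F_371 mod 986 = Q^371[0][1] = 361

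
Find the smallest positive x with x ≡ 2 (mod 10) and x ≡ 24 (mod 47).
212

Using Chinese Remainder Theorem:
M = 10 × 47 = 470
M1 = 47, M2 = 10
y1 = 47^(-1) mod 10 = 3
y2 = 10^(-1) mod 47 = 33
x = (2×47×3 + 24×10×33) mod 470 = 212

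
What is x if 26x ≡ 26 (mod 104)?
x ≡ 1 (mod 4)

gcd(26, 104) = 26, which divides 26, so solutions exist.
Divide through by 26: x ≡ 1 (mod 4).
The coefficient of x is now 1, so x ≡ 1 (mod 4).
Check: 26 × 1 = 26 ≡ 26 (mod 104).
x ≡ 1 (mod 4), giving 26 solutions mod 104.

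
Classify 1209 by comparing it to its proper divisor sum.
deficient

Proper divisors of 1209: sum = 1 + 3 + 13 + 31 + 39 + 93 + 403 = 583
Since 583 < 1209, 1209 is deficient.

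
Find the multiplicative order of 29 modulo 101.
100

101 is prime, so ord(29) divides φ(101) = 100.
Divisors of 100: 1, 2, 4, 5, 10, 20, 25, 50, 100.
Repeated squaring: 29^1 ≡ 29, 29^2 ≡ 33, 29^4 ≡ 79, 29^8 ≡ 80, 29^16 ≡ 37, 29^32 ≡ 56, 29^64 ≡ 5 (mod 101).
Test 29^d mod 101 for each divisor d in increasing order:
29^1 ≡ 29
29^2 ≡ 33
29^4 ≡ 79
29^5 = 29^4·29^1 ≡ 69
29^10 = 29^8·29^2 ≡ 14
29^20 = 29^16·29^4 ≡ 95
29^25 = 29^16·29^8·29^1 ≡ 91
29^50 = 29^32·29^16·29^2 ≡ 100
29^100 = 29^64·29^32·29^4 ≡ 1  ← first divisor giving 1
The order is 100.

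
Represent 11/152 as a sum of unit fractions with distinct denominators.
1/14 + 1/1064

Greedy algorithm:
11/152: ceiling(152/11) = 14, use 1/14
1/1064: ceiling(1064/1) = 1064, use 1/1064
Result: 11/152 = 1/14 + 1/1064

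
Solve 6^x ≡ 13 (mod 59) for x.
35

Baby-step giant-step with step n = ⌈√59⌉ = 8.
Baby steps 6^j mod 59 (j:value) for j=0..7: 0:1, 1:6, 2:36, 3:39, 4:57, 5:47, 6:46, 7:40.
Giant-step multiplier: 6^(-8) ≡ 6^(58-8) = 6^50 ≡ 15 (mod 59).
Giant steps γ_i = 13·15^i mod 59: γ_0=13, γ_1=18, γ_2=34, γ_3=38, γ_4=39 (in table at j=3).
x = i·n + j = 4·8 + 3 = 35.
Check: 6^35 ≡ 13 (mod 59).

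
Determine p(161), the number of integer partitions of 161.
118159068427

p(n) counts ways to write n as a sum of positive integers (order ignored).
Euler's pentagonal recurrence: p(k) = p(k-1) + p(k-2) - p(k-5) - p(k-7) + p(k-12) + p(k-15) - ... (offsets j(3j∓1)/2, signs ++--, p(0)=1, p(<0)=0).
DP table for k = 0..160: p(0)=1, p(1)=1, p(2)=2, p(3)=3, p(4)=5, p(5)=7, p(6)=11, p(7)=15, p(8)=22, p(9)=30, p(10)=42, p(11)=56, p(12)=77, p(13)=101, p(14)=135, p(15)=176, p(16)=231, p(17)=297, p(18)=385, p(19)=490, p(20)=627, p(21)=792, p(22)=1002, p(23)=1255, p(24)=1575, p(25)=1958, p(26)=2436, p(27)=3010, p(28)=3718, p(29)=4565, p(30)=5604, p(31)=6842, p(32)=8349, p(33)=10143, p(34)=12310, p(35)=14883, p(36)=17977, p(37)=21637, p(38)=26015, p(39)=31185, p(40)=37338, p(41)=44583, p(42)=53174, p(43)=63261, p(44)=75175, p(45)=89134, p(46)=105558, p(47)=124754, p(48)=147273, p(49)=173525, p(50)=204226, p(51)=239943, p(52)=281589, p(53)=329931, p(54)=386155, p(55)=451276, p(56)=526823, p(57)=614154, p(58)=715220, p(59)=831820, p(60)=966467, p(61)=1121505, p(62)=1300156, p(63)=1505499, p(64)=1741630, p(65)=2012558, p(66)=2323520, p(67)=2679689, p(68)=3087735, p(69)=3554345, p(70)=4087968, p(71)=4697205, p(72)=5392783, p(73)=6185689, p(74)=7089500, p(75)=8118264, p(76)=9289091, p(77)=10619863, p(78)=12132164, p(79)=13848650, p(80)=15796476, p(81)=18004327, p(82)=20506255, p(83)=23338469, p(84)=26543660, p(85)=30167357, p(86)=34262962, p(87)=38887673, p(88)=44108109, p(89)=49995925, p(90)=56634173, p(91)=64112359, p(92)=72533807, p(93)=82010177, p(94)=92669720, p(95)=104651419, p(96)=118114304, p(97)=133230930, p(98)=150198136, p(99)=169229875, p(100)=190569292, p(101)=214481126, p(102)=241265379, p(103)=271248950, p(104)=304801365, p(105)=342325709, p(106)=384276336, p(107)=431149389, p(108)=483502844, p(109)=541946240, p(110)=607163746, p(111)=679903203, p(112)=761002156, p(113)=851376628, p(114)=952050665, p(115)=1064144451, p(116)=1188908248, p(117)=1327710076, p(118)=1482074143, p(119)=1653668665, p(120)=1844349560, p(121)=2056148051, p(122)=2291320912, p(123)=2552338241, p(124)=2841940500, p(125)=3163127352, p(126)=3519222692, p(127)=3913864295, p(128)=4351078600, p(129)=4835271870, p(130)=5371315400, p(131)=5964539504, p(132)=6620830889, p(133)=7346629512, p(134)=8149040695, p(135)=9035836076, p(136)=10015581680, p(137)=11097645016, p(138)=12292341831, p(139)=13610949895, p(140)=15065878135, p(141)=16670689208, p(142)=18440293320, p(143)=20390982757, p(144)=22540654445, p(145)=24908858009, p(146)=27517052599, p(147)=30388671978, p(148)=33549419497, p(149)=37027355200, p(150)=40853235313, p(151)=45060624582, p(152)=49686288421, p(153)=54770336324, p(154)=60356673280, p(155)=66493182097, p(156)=73232243759, p(157)=80630964769, p(158)=88751778802, p(159)=97662728555, p(160)=107438159466.
Final step: p(161) = p(160) + p(159) - p(156) - p(154) + p(149) + p(146) - p(139) - p(135) + p(126) + p(121) - p(110) - p(104) + p(91) + p(84) - p(69) - p(61) + p(44) + p(35) - p(16) - p(6)
= 107438159466 + 97662728555 - 73232243759 - 60356673280 + 37027355200 + 27517052599 - 13610949895 - 9035836076 + 3519222692 + 2056148051 - 607163746 - 304801365 + 64112359 + 26543660 - 3554345 - 1121505 + 75175 + 14883 - 231 - 11
= 118159068427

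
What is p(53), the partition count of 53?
329931

p(n) counts ways to write n as a sum of positive integers (order ignored).
Euler's pentagonal recurrence: p(k) = p(k-1) + p(k-2) - p(k-5) - p(k-7) + p(k-12) + p(k-15) - ... (offsets j(3j∓1)/2, signs ++--, p(0)=1, p(<0)=0).
DP table for k = 0..52: p(0)=1, p(1)=1, p(2)=2, p(3)=3, p(4)=5, p(5)=7, p(6)=11, p(7)=15, p(8)=22, p(9)=30, p(10)=42, p(11)=56, p(12)=77, p(13)=101, p(14)=135, p(15)=176, p(16)=231, p(17)=297, p(18)=385, p(19)=490, p(20)=627, p(21)=792, p(22)=1002, p(23)=1255, p(24)=1575, p(25)=1958, p(26)=2436, p(27)=3010, p(28)=3718, p(29)=4565, p(30)=5604, p(31)=6842, p(32)=8349, p(33)=10143, p(34)=12310, p(35)=14883, p(36)=17977, p(37)=21637, p(38)=26015, p(39)=31185, p(40)=37338, p(41)=44583, p(42)=53174, p(43)=63261, p(44)=75175, p(45)=89134, p(46)=105558, p(47)=124754, p(48)=147273, p(49)=173525, p(50)=204226, p(51)=239943, p(52)=281589.
Final step: p(53) = p(52) + p(51) - p(48) - p(46) + p(41) + p(38) - p(31) - p(27) + p(18) + p(13) - p(2)
= 281589 + 239943 - 147273 - 105558 + 44583 + 26015 - 6842 - 3010 + 385 + 101 - 2
= 329931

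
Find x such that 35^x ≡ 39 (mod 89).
80

Baby-step giant-step with step n = ⌈√89⌉ = 10.
Baby steps 35^j mod 89 (j:value) for j=0..9: 0:1, 1:35, 2:68, 3:66, 4:85, 5:38, 6:84, 7:3, 8:16, 9:26.
Giant-step multiplier: 35^(-10) ≡ 35^(88-10) = 35^78 ≡ 49 (mod 89).
Giant steps γ_i = 39·49^i mod 89: γ_0=39, γ_1=42, γ_2=11, γ_3=5, γ_4=67, γ_5=79, γ_6=44, γ_7=20, γ_8=1 (in table at j=0).
x = i·n + j = 8·10 + 0 = 80.
Check: 35^80 ≡ 39 (mod 89).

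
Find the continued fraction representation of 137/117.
[1; 5, 1, 5, 1, 2]

Euclidean algorithm steps:
137 = 1 × 117 + 20
117 = 5 × 20 + 17
20 = 1 × 17 + 3
17 = 5 × 3 + 2
3 = 1 × 2 + 1
2 = 2 × 1 + 0
Continued fraction: [1; 5, 1, 5, 1, 2]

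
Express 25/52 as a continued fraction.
[0; 2, 12, 2]

Euclidean algorithm steps:
25 = 0 × 52 + 25
52 = 2 × 25 + 2
25 = 12 × 2 + 1
2 = 2 × 1 + 0
Continued fraction: [0; 2, 12, 2]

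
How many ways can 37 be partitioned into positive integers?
21637

p(n) counts ways to write n as a sum of positive integers (order ignored).
Euler's pentagonal recurrence: p(k) = p(k-1) + p(k-2) - p(k-5) - p(k-7) + p(k-12) + p(k-15) - ... (offsets j(3j∓1)/2, signs ++--, p(0)=1, p(<0)=0).
DP table for k = 0..36: p(0)=1, p(1)=1, p(2)=2, p(3)=3, p(4)=5, p(5)=7, p(6)=11, p(7)=15, p(8)=22, p(9)=30, p(10)=42, p(11)=56, p(12)=77, p(13)=101, p(14)=135, p(15)=176, p(16)=231, p(17)=297, p(18)=385, p(19)=490, p(20)=627, p(21)=792, p(22)=1002, p(23)=1255, p(24)=1575, p(25)=1958, p(26)=2436, p(27)=3010, p(28)=3718, p(29)=4565, p(30)=5604, p(31)=6842, p(32)=8349, p(33)=10143, p(34)=12310, p(35)=14883, p(36)=17977.
Final step: p(37) = p(36) + p(35) - p(32) - p(30) + p(25) + p(22) - p(15) - p(11) + p(2)
= 17977 + 14883 - 8349 - 5604 + 1958 + 1002 - 176 - 56 + 2
= 21637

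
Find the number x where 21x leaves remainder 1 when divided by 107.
51

gcd(21, 107) = 1, so the inverse exists.
Extended Euclidean algorithm on (107, 21):
107 = 5 × 21 + 2  ⟹  2 = (1)·107 + (-5)·21
21 = 10 × 2 + 1  ⟹  1 = (-10)·107 + (51)·21
So (51)·21 ≡ 1 (mod 107), i.e. 21^(-1) ≡ 51 (mod 107).
Check: 21 × 51 = 1071 ≡ 1 (mod 107)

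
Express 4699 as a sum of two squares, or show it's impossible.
Not possible

Factorization: 4699 = 37 × 127
By Fermat: n is sum of two squares iff every prime p ≡ 3 (mod 4) appears to even power.
Prime(s) ≡ 3 (mod 4) with odd exponent: [(127, 1)]
Therefore 4699 cannot be expressed as a² + b².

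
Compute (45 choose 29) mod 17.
0

Using Lucas' theorem:
Write n=45 and k=29 in base 17:
n in base 17: [2, 11]
k in base 17: [1, 12]
C(45,29) mod 17 = ∏ C(n_i, k_i) mod 17
Digit binomials (mod 17): C(2,1) = 2; C(11,12) = 0 (k_i > n_i)
Product: 2 × 0 = 0 ≡ 0 (mod 17)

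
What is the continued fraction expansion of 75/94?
[0; 1, 3, 1, 18]

Euclidean algorithm steps:
75 = 0 × 94 + 75
94 = 1 × 75 + 19
75 = 3 × 19 + 18
19 = 1 × 18 + 1
18 = 18 × 1 + 0
Continued fraction: [0; 1, 3, 1, 18]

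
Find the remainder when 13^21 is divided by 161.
62

Repeated squaring. Binary of 21 = 10101.
13^1 ≡ 13 (mod 161); 13^2 ≡ 8 (mod 161); 13^4 ≡ 64 (mod 161); 13^8 ≡ 71 (mod 161); 13^16 ≡ 50 (mod 161)
13^21 = 13^1 × 13^4 × 13^16 ≡ 62 (mod 161)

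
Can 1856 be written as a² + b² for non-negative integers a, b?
16² + 40² (a=16, b=40)

Factorization: 1856 = 2^6 × 29
By Fermat: n is sum of two squares iff every prime p ≡ 3 (mod 4) appears to even power.
All primes ≡ 3 (mod 4) appear to even power.
Search a = 0, 1, 2, … for 1856 - a² a perfect square: first hit at a = 16: 1856 - 256 = 1600 = 40².
1856 = 16² + 40² = 256 + 1600 ✓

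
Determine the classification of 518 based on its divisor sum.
deficient

Proper divisors of 518: sum = 1 + 2 + 7 + 14 + 37 + 74 + 259 = 394
Since 394 < 518, 518 is deficient.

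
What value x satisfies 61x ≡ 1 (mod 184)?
181

gcd(61, 184) = 1, so the inverse exists.
Extended Euclidean algorithm on (184, 61):
184 = 3 × 61 + 1  ⟹  1 = (1)·184 + (-3)·61
So (-3)·61 ≡ 1 (mod 184), i.e. 61^(-1) ≡ -3 ≡ 181 (mod 184).
Check: 61 × 181 = 11041 ≡ 1 (mod 184)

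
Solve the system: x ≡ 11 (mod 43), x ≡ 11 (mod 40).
11

Using Chinese Remainder Theorem:
M = 43 × 40 = 1720
M1 = 40, M2 = 43
y1 = 40^(-1) mod 43 = 14
y2 = 43^(-1) mod 40 = 27
x = (11×40×14 + 11×43×27) mod 1720 = 11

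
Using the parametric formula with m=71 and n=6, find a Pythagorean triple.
(5005, 852, 5077)

Euclid's formula: a = m² - n², b = 2mn, c = m² + n²
m = 71, n = 6
a = 71² - 6² = 5041 - 36 = 5005
b = 2 × 71 × 6 = 852
c = 71² + 6² = 5041 + 36 = 5077
Verification: 5005² + 852² = 25050025 + 725904 = 25775929 = 5077² ✓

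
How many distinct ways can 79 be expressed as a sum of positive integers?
13848650

p(n) counts ways to write n as a sum of positive integers (order ignored).
Euler's pentagonal recurrence: p(k) = p(k-1) + p(k-2) - p(k-5) - p(k-7) + p(k-12) + p(k-15) - ... (offsets j(3j∓1)/2, signs ++--, p(0)=1, p(<0)=0).
DP table for k = 0..78: p(0)=1, p(1)=1, p(2)=2, p(3)=3, p(4)=5, p(5)=7, p(6)=11, p(7)=15, p(8)=22, p(9)=30, p(10)=42, p(11)=56, p(12)=77, p(13)=101, p(14)=135, p(15)=176, p(16)=231, p(17)=297, p(18)=385, p(19)=490, p(20)=627, p(21)=792, p(22)=1002, p(23)=1255, p(24)=1575, p(25)=1958, p(26)=2436, p(27)=3010, p(28)=3718, p(29)=4565, p(30)=5604, p(31)=6842, p(32)=8349, p(33)=10143, p(34)=12310, p(35)=14883, p(36)=17977, p(37)=21637, p(38)=26015, p(39)=31185, p(40)=37338, p(41)=44583, p(42)=53174, p(43)=63261, p(44)=75175, p(45)=89134, p(46)=105558, p(47)=124754, p(48)=147273, p(49)=173525, p(50)=204226, p(51)=239943, p(52)=281589, p(53)=329931, p(54)=386155, p(55)=451276, p(56)=526823, p(57)=614154, p(58)=715220, p(59)=831820, p(60)=966467, p(61)=1121505, p(62)=1300156, p(63)=1505499, p(64)=1741630, p(65)=2012558, p(66)=2323520, p(67)=2679689, p(68)=3087735, p(69)=3554345, p(70)=4087968, p(71)=4697205, p(72)=5392783, p(73)=6185689, p(74)=7089500, p(75)=8118264, p(76)=9289091, p(77)=10619863, p(78)=12132164.
Final step: p(79) = p(78) + p(77) - p(74) - p(72) + p(67) + p(64) - p(57) - p(53) + p(44) + p(39) - p(28) - p(22) + p(9) + p(2)
= 12132164 + 10619863 - 7089500 - 5392783 + 2679689 + 1741630 - 614154 - 329931 + 75175 + 31185 - 3718 - 1002 + 30 + 2
= 13848650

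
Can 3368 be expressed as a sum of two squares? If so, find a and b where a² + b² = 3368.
2² + 58² (a=2, b=58)

Factorization: 3368 = 2^3 × 421
By Fermat: n is sum of two squares iff every prime p ≡ 3 (mod 4) appears to even power.
All primes ≡ 3 (mod 4) appear to even power.
Search a = 0, 1, 2, … for 3368 - a² a perfect square: first hit at a = 2: 3368 - 4 = 3364 = 58².
3368 = 2² + 58² = 4 + 3364 ✓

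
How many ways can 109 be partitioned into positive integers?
541946240

p(n) counts ways to write n as a sum of positive integers (order ignored).
Euler's pentagonal recurrence: p(k) = p(k-1) + p(k-2) - p(k-5) - p(k-7) + p(k-12) + p(k-15) - ... (offsets j(3j∓1)/2, signs ++--, p(0)=1, p(<0)=0).
DP table for k = 0..108: p(0)=1, p(1)=1, p(2)=2, p(3)=3, p(4)=5, p(5)=7, p(6)=11, p(7)=15, p(8)=22, p(9)=30, p(10)=42, p(11)=56, p(12)=77, p(13)=101, p(14)=135, p(15)=176, p(16)=231, p(17)=297, p(18)=385, p(19)=490, p(20)=627, p(21)=792, p(22)=1002, p(23)=1255, p(24)=1575, p(25)=1958, p(26)=2436, p(27)=3010, p(28)=3718, p(29)=4565, p(30)=5604, p(31)=6842, p(32)=8349, p(33)=10143, p(34)=12310, p(35)=14883, p(36)=17977, p(37)=21637, p(38)=26015, p(39)=31185, p(40)=37338, p(41)=44583, p(42)=53174, p(43)=63261, p(44)=75175, p(45)=89134, p(46)=105558, p(47)=124754, p(48)=147273, p(49)=173525, p(50)=204226, p(51)=239943, p(52)=281589, p(53)=329931, p(54)=386155, p(55)=451276, p(56)=526823, p(57)=614154, p(58)=715220, p(59)=831820, p(60)=966467, p(61)=1121505, p(62)=1300156, p(63)=1505499, p(64)=1741630, p(65)=2012558, p(66)=2323520, p(67)=2679689, p(68)=3087735, p(69)=3554345, p(70)=4087968, p(71)=4697205, p(72)=5392783, p(73)=6185689, p(74)=7089500, p(75)=8118264, p(76)=9289091, p(77)=10619863, p(78)=12132164, p(79)=13848650, p(80)=15796476, p(81)=18004327, p(82)=20506255, p(83)=23338469, p(84)=26543660, p(85)=30167357, p(86)=34262962, p(87)=38887673, p(88)=44108109, p(89)=49995925, p(90)=56634173, p(91)=64112359, p(92)=72533807, p(93)=82010177, p(94)=92669720, p(95)=104651419, p(96)=118114304, p(97)=133230930, p(98)=150198136, p(99)=169229875, p(100)=190569292, p(101)=214481126, p(102)=241265379, p(103)=271248950, p(104)=304801365, p(105)=342325709, p(106)=384276336, p(107)=431149389, p(108)=483502844.
Final step: p(109) = p(108) + p(107) - p(104) - p(102) + p(97) + p(94) - p(87) - p(83) + p(74) + p(69) - p(58) - p(52) + p(39) + p(32) - p(17) - p(9)
= 483502844 + 431149389 - 304801365 - 241265379 + 133230930 + 92669720 - 38887673 - 23338469 + 7089500 + 3554345 - 715220 - 281589 + 31185 + 8349 - 297 - 30
= 541946240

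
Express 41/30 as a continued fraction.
[1; 2, 1, 2, 1, 2]

Euclidean algorithm steps:
41 = 1 × 30 + 11
30 = 2 × 11 + 8
11 = 1 × 8 + 3
8 = 2 × 3 + 2
3 = 1 × 2 + 1
2 = 2 × 1 + 0
Continued fraction: [1; 2, 1, 2, 1, 2]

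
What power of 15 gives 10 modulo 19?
13

Baby-step giant-step with step n = ⌈√19⌉ = 5.
Baby steps 15^j mod 19 (j:value) for j=0..4: 0:1, 1:15, 2:16, 3:12, 4:9.
Giant-step multiplier: 15^(-5) ≡ 15^(18-5) = 15^13 ≡ 10 (mod 19).
Giant steps γ_i = 10·10^i mod 19: γ_0=10, γ_1=5, γ_2=12 (in table at j=3).
x = i·n + j = 2·5 + 3 = 13.
Check: 15^13 ≡ 10 (mod 19).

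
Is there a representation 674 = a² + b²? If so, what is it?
7² + 25² (a=7, b=25)

Factorization: 674 = 2 × 337
By Fermat: n is sum of two squares iff every prime p ≡ 3 (mod 4) appears to even power.
All primes ≡ 3 (mod 4) appear to even power.
Search a = 0, 1, 2, … for 674 - a² a perfect square: first hit at a = 7: 674 - 49 = 625 = 25².
674 = 7² + 25² = 49 + 625 ✓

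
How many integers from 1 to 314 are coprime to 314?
156

314 = 2 × 157
φ(n) = n × ∏(1 - 1/p) for each prime p dividing n
φ(314) = 314 × (1 - 1/2) × (1 - 1/157) = 156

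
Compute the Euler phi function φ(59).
58

59 = 59
φ(n) = n × ∏(1 - 1/p) for each prime p dividing n
φ(59) = 59 × (1 - 1/59) = 58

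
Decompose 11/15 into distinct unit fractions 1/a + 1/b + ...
1/2 + 1/5 + 1/30

Greedy algorithm:
11/15: ceiling(15/11) = 2, use 1/2
7/30: ceiling(30/7) = 5, use 1/5
1/30: ceiling(30/1) = 30, use 1/30
Result: 11/15 = 1/2 + 1/5 + 1/30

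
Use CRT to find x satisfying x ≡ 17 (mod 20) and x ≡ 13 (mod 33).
277

Using Chinese Remainder Theorem:
M = 20 × 33 = 660
M1 = 33, M2 = 20
y1 = 33^(-1) mod 20 = 17
y2 = 20^(-1) mod 33 = 5
x = (17×33×17 + 13×20×5) mod 660 = 277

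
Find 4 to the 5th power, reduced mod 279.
187

Repeated squaring. Binary of 5 = 101.
4^1 ≡ 4 (mod 279); 4^2 ≡ 16 (mod 279); 4^4 ≡ 256 (mod 279)
4^5 = 4^1 × 4^4 ≡ 187 (mod 279)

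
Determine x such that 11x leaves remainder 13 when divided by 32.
x ≡ 7 (mod 32)

gcd(11, 32) = 1, which divides 13, so solutions exist.
Find 11^(-1) mod 32 by the extended Euclidean algorithm:
32 = 2 × 11 + 10  ⟹  10 = (1)·32 + (-2)·11
11 = 1 × 10 + 1  ⟹  1 = (-1)·32 + (3)·11
So (3)·11 ≡ 1 (mod 32), i.e. 11^(-1) ≡ 3 (mod 32).
x ≡ 3 × 13 = 39 ≡ 7 (mod 32).
Check: 11 × 7 = 77 ≡ 13 (mod 32).
Unique solution: x ≡ 7 (mod 32)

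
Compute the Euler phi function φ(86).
42

86 = 2 × 43
φ(n) = n × ∏(1 - 1/p) for each prime p dividing n
φ(86) = 86 × (1 - 1/2) × (1 - 1/43) = 42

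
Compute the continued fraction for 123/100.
[1; 4, 2, 1, 7]

Euclidean algorithm steps:
123 = 1 × 100 + 23
100 = 4 × 23 + 8
23 = 2 × 8 + 7
8 = 1 × 7 + 1
7 = 7 × 1 + 0
Continued fraction: [1; 4, 2, 1, 7]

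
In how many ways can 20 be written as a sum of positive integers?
627

p(n) counts ways to write n as a sum of positive integers (order ignored).
Euler's pentagonal recurrence: p(k) = p(k-1) + p(k-2) - p(k-5) - p(k-7) + p(k-12) + p(k-15) - ... (offsets j(3j∓1)/2, signs ++--, p(0)=1, p(<0)=0).
DP table for k = 0..19: p(0)=1, p(1)=1, p(2)=2, p(3)=3, p(4)=5, p(5)=7, p(6)=11, p(7)=15, p(8)=22, p(9)=30, p(10)=42, p(11)=56, p(12)=77, p(13)=101, p(14)=135, p(15)=176, p(16)=231, p(17)=297, p(18)=385, p(19)=490.
Final step: p(20) = p(19) + p(18) - p(15) - p(13) + p(8) + p(5)
= 490 + 385 - 176 - 101 + 22 + 7
= 627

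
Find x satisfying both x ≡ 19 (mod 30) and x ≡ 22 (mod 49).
169

Using Chinese Remainder Theorem:
M = 30 × 49 = 1470
M1 = 49, M2 = 30
y1 = 49^(-1) mod 30 = 19
y2 = 30^(-1) mod 49 = 18
x = (19×49×19 + 22×30×18) mod 1470 = 169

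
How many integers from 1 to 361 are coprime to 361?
342

361 = 19^2
φ(n) = n × ∏(1 - 1/p) for each prime p dividing n
φ(361) = 361 × (1 - 1/19) = 342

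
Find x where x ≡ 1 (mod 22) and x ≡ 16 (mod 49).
947

Using Chinese Remainder Theorem:
M = 22 × 49 = 1078
M1 = 49, M2 = 22
y1 = 49^(-1) mod 22 = 9
y2 = 22^(-1) mod 49 = 29
x = (1×49×9 + 16×22×29) mod 1078 = 947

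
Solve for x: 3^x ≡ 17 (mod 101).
70

Baby-step giant-step with step n = ⌈√101⌉ = 11.
Baby steps 3^j mod 101 (j:value) for j=0..10: 0:1, 1:3, 2:9, 3:27, 4:81, 5:41, 6:22, 7:66, 8:97, 9:89, 10:65.
Giant-step multiplier: 3^(-11) ≡ 3^(100-11) = 3^89 ≡ 72 (mod 101).
Giant steps γ_i = 17·72^i mod 101: γ_0=17, γ_1=12, γ_2=56, γ_3=93, γ_4=30, γ_5=39, γ_6=81 (in table at j=4).
x = i·n + j = 6·11 + 4 = 70.
Check: 3^70 ≡ 17 (mod 101).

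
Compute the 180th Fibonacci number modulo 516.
132

Matrix identity: Q^n = [[F_(n+1), F_n], [F_n, F_(n-1)]] with Q = [[1,1],[1,0]].
n = 180 = 10110100₂. Square-and-multiply, entries mod 516:
Q^1 = [[1,1],[1,0]]
Q^2 = (Q^1)² = [[2,1],[1,1]]
Q^5 = (Q^2)²·Q = [[8,5],[5,3]]
Q^11 = (Q^5)²·Q = [[144,89],[89,55]]
Q^22 = (Q^11)² = [[277,167],[167,110]]
Q^45 = (Q^22)²·Q = [[515,386],[386,129]]
Q^90 = (Q^45)² = [[389,388],[388,1]]
Q^180 = (Q^90)² = [[5,132],[132,389]]
F_180 mod 516 = Q^180[0][1] = 132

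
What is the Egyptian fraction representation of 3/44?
1/15 + 1/660

Greedy algorithm:
3/44: ceiling(44/3) = 15, use 1/15
1/660: ceiling(660/1) = 660, use 1/660
Result: 3/44 = 1/15 + 1/660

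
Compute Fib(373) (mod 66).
35

Matrix identity: Q^n = [[F_(n+1), F_n], [F_n, F_(n-1)]] with Q = [[1,1],[1,0]].
n = 373 = 101110101₂. Square-and-multiply, entries mod 66:
Q^1 = [[1,1],[1,0]]
Q^2 = (Q^1)² = [[2,1],[1,1]]
Q^5 = (Q^2)²·Q = [[8,5],[5,3]]
Q^11 = (Q^5)²·Q = [[12,23],[23,55]]
Q^23 = (Q^11)²·Q = [[36,13],[13,23]]
Q^46 = (Q^23)² = [[13,41],[41,38]]
Q^93 = (Q^46)²·Q = [[47,2],[2,45]]
Q^186 = (Q^93)² = [[35,52],[52,49]]
Q^373 = (Q^186)²·Q = [[47,35],[35,12]]
F_373 mod 66 = Q^373[0][1] = 35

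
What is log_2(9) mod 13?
8

Baby-step giant-step with step n = ⌈√13⌉ = 4.
Baby steps 2^j mod 13 (j:value) for j=0..3: 0:1, 1:2, 2:4, 3:8.
Giant-step multiplier: 2^(-4) ≡ 2^(12-4) = 2^8 ≡ 9 (mod 13).
Giant steps γ_i = 9·9^i mod 13: γ_0=9, γ_1=3, γ_2=1 (in table at j=0).
x = i·n + j = 2·4 + 0 = 8.
Check: 2^8 ≡ 9 (mod 13).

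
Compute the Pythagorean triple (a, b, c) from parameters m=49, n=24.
(1825, 2352, 2977)

Euclid's formula: a = m² - n², b = 2mn, c = m² + n²
m = 49, n = 24
a = 49² - 24² = 2401 - 576 = 1825
b = 2 × 49 × 24 = 2352
c = 49² + 24² = 2401 + 576 = 2977
Verification: 1825² + 2352² = 3330625 + 5531904 = 8862529 = 2977² ✓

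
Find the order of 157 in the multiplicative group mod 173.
86

173 is prime, so ord(157) divides φ(173) = 172.
Divisors of 172: 1, 2, 4, 43, 86, 172.
Repeated squaring: 157^1 ≡ 157, 157^2 ≡ 83, 157^4 ≡ 142, 157^8 ≡ 96, 157^16 ≡ 47, 157^32 ≡ 133, 157^64 ≡ 43, 157^128 ≡ 119 (mod 173).
Test 157^d mod 173 for each divisor d in increasing order:
157^1 ≡ 157
157^2 ≡ 83
157^4 ≡ 142
157^43 = 157^32·157^8·157^2·157^1 ≡ 172
157^86 = 157^64·157^16·157^4·157^2 ≡ 1  ← first divisor giving 1
The order is 86.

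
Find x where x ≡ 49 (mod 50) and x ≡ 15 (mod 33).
1599

Using Chinese Remainder Theorem:
M = 50 × 33 = 1650
M1 = 33, M2 = 50
y1 = 33^(-1) mod 50 = 47
y2 = 50^(-1) mod 33 = 2
x = (49×33×47 + 15×50×2) mod 1650 = 1599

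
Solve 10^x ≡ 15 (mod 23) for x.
13

Baby-step giant-step with step n = ⌈√23⌉ = 5.
Baby steps 10^j mod 23 (j:value) for j=0..4: 0:1, 1:10, 2:8, 3:11, 4:18.
Giant-step multiplier: 10^(-5) ≡ 10^(22-5) = 10^17 ≡ 17 (mod 23).
Giant steps γ_i = 15·17^i mod 23: γ_0=15, γ_1=2, γ_2=11 (in table at j=3).
x = i·n + j = 2·5 + 3 = 13.
Check: 10^13 ≡ 15 (mod 23).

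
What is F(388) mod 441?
3

Matrix identity: Q^n = [[F_(n+1), F_n], [F_n, F_(n-1)]] with Q = [[1,1],[1,0]].
n = 388 = 110000100₂. Square-and-multiply, entries mod 441:
Q^1 = [[1,1],[1,0]]
Q^3 = (Q^1)²·Q = [[3,2],[2,1]]
Q^6 = (Q^3)² = [[13,8],[8,5]]
Q^12 = (Q^6)² = [[233,144],[144,89]]
Q^24 = (Q^12)² = [[55,63],[63,433]]
Q^48 = (Q^24)² = [[379,315],[315,64]]
Q^97 = (Q^48)²·Q = [[64,316],[316,189]]
Q^194 = (Q^97)² = [[317,127],[127,190]]
Q^388 = (Q^194)² = [[194,3],[3,191]]
F_388 mod 441 = Q^388[0][1] = 3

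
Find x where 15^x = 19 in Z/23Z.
19

Baby-step giant-step with step n = ⌈√23⌉ = 5.
Baby steps 15^j mod 23 (j:value) for j=0..4: 0:1, 1:15, 2:18, 3:17, 4:2.
Giant-step multiplier: 15^(-5) ≡ 15^(22-5) = 15^17 ≡ 10 (mod 23).
Giant steps γ_i = 19·10^i mod 23: γ_0=19, γ_1=6, γ_2=14, γ_3=2 (in table at j=4).
x = i·n + j = 3·5 + 4 = 19.
Check: 15^19 ≡ 19 (mod 23).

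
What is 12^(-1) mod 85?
78

gcd(12, 85) = 1, so the inverse exists.
Extended Euclidean algorithm on (85, 12):
85 = 7 × 12 + 1  ⟹  1 = (1)·85 + (-7)·12
So (-7)·12 ≡ 1 (mod 85), i.e. 12^(-1) ≡ -7 ≡ 78 (mod 85).
Check: 12 × 78 = 936 ≡ 1 (mod 85)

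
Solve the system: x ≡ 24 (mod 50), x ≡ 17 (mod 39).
524

Using Chinese Remainder Theorem:
M = 50 × 39 = 1950
M1 = 39, M2 = 50
y1 = 39^(-1) mod 50 = 9
y2 = 50^(-1) mod 39 = 32
x = (24×39×9 + 17×50×32) mod 1950 = 524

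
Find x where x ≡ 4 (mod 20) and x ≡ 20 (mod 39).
644

Using Chinese Remainder Theorem:
M = 20 × 39 = 780
M1 = 39, M2 = 20
y1 = 39^(-1) mod 20 = 19
y2 = 20^(-1) mod 39 = 2
x = (4×39×19 + 20×20×2) mod 780 = 644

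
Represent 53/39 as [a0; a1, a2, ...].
[1; 2, 1, 3, 1, 2]

Euclidean algorithm steps:
53 = 1 × 39 + 14
39 = 2 × 14 + 11
14 = 1 × 11 + 3
11 = 3 × 3 + 2
3 = 1 × 2 + 1
2 = 2 × 1 + 0
Continued fraction: [1; 2, 1, 3, 1, 2]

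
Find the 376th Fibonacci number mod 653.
506

Matrix identity: Q^n = [[F_(n+1), F_n], [F_n, F_(n-1)]] with Q = [[1,1],[1,0]].
n = 376 = 101111000₂. Square-and-multiply, entries mod 653:
Q^1 = [[1,1],[1,0]]
Q^2 = (Q^1)² = [[2,1],[1,1]]
Q^5 = (Q^2)²·Q = [[8,5],[5,3]]
Q^11 = (Q^5)²·Q = [[144,89],[89,55]]
Q^23 = (Q^11)²·Q = [[5,578],[578,80]]
Q^47 = (Q^23)²·Q = [[581,426],[426,155]]
Q^94 = (Q^47)² = [[555,96],[96,459]]
Q^188 = (Q^94)² = [[536,47],[47,489]]
Q^376 = (Q^188)² = [[226,506],[506,373]]
F_376 mod 653 = Q^376[0][1] = 506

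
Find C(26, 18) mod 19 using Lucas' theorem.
0

Using Lucas' theorem:
Write n=26 and k=18 in base 19:
n in base 19: [1, 7]
k in base 19: [0, 18]
C(26,18) mod 19 = ∏ C(n_i, k_i) mod 19
Digit binomials (mod 19): C(1,0) = 1; C(7,18) = 0 (k_i > n_i)
Product: 1 × 0 = 0 ≡ 0 (mod 19)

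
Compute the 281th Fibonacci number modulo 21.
13

Matrix identity: Q^n = [[F_(n+1), F_n], [F_n, F_(n-1)]] with Q = [[1,1],[1,0]].
n = 281 = 100011001₂. Square-and-multiply, entries mod 21:
Q^1 = [[1,1],[1,0]]
Q^2 = (Q^1)² = [[2,1],[1,1]]
Q^4 = (Q^2)² = [[5,3],[3,2]]
Q^8 = (Q^4)² = [[13,0],[0,13]]
Q^17 = (Q^8)²·Q = [[1,1],[1,0]]
Q^35 = (Q^17)²·Q = [[3,2],[2,1]]
Q^70 = (Q^35)² = [[13,8],[8,5]]
Q^140 = (Q^70)² = [[2,18],[18,5]]
Q^281 = (Q^140)²·Q = [[13,13],[13,0]]
F_281 mod 21 = Q^281[0][1] = 13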